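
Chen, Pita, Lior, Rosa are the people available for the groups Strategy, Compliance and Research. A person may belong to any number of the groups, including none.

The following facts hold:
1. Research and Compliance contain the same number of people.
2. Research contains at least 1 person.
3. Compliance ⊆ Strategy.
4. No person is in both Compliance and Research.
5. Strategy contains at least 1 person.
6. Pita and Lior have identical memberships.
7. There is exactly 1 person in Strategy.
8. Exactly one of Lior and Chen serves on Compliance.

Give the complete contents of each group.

Strategy = {Chen}; Compliance = {Chen}; Research = {Rosa}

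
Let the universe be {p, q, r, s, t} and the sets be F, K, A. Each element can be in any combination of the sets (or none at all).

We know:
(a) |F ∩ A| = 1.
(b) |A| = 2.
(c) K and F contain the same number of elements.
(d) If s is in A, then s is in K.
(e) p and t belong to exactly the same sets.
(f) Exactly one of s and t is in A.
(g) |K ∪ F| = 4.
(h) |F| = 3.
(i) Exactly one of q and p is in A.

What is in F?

F = {p, q, t}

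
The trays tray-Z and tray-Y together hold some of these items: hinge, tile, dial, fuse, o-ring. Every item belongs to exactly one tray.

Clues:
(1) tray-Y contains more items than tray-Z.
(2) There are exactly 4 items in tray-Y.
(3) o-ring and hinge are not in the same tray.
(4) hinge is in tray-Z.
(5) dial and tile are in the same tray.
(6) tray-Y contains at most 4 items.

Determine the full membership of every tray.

tray-Z = {hinge}; tray-Y = {dial, fuse, o-ring, tile}

From (4): hinge ∈ tray-Z.
(2): only 4 candidates remain for tray-Y, so all are in.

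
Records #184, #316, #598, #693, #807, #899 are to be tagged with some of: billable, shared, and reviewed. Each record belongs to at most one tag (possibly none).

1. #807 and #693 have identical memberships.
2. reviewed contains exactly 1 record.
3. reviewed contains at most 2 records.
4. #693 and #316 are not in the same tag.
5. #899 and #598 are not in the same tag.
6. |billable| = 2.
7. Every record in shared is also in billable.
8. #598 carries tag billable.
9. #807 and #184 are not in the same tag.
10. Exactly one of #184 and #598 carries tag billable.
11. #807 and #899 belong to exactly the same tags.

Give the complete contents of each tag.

billable = {#316, #598}; shared = {}; reviewed = {#184}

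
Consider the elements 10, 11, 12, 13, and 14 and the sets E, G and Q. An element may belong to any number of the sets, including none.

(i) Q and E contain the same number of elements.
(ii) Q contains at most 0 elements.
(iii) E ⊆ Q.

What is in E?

E = {}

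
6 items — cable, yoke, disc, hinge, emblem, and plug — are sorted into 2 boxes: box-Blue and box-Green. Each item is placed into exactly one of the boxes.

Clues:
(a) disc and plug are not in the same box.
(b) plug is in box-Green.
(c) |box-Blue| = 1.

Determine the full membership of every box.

From (b): plug ∈ box-Green.
(a): disc ∉ box-Green.
Only one box left: disc ∈ box-Blue.
(c): box-Blue already has 1, so the rest are out.
Only one box left: cable ∈ box-Green.
Only one box left: yoke ∈ box-Green.
Only one box left: hinge ∈ box-Green.
Only one box left: emblem ∈ box-Green.

box-Blue = {disc}; box-Green = {cable, emblem, hinge, plug, yoke}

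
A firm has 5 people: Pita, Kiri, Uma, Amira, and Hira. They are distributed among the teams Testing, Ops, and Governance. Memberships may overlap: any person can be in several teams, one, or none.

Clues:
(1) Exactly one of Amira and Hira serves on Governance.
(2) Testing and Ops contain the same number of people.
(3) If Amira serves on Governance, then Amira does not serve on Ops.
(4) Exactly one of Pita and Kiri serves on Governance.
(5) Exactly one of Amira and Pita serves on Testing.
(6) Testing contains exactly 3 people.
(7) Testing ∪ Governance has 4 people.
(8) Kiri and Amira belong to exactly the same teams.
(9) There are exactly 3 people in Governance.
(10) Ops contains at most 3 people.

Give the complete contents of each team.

Testing = {Amira, Hira, Kiri}; Ops = {Hira, Pita, Uma}; Governance = {Amira, Kiri, Uma}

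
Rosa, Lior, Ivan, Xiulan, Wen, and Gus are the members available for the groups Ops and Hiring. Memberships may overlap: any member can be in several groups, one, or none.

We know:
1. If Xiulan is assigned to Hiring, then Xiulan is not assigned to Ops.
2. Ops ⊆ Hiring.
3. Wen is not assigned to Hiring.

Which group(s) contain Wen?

Wen: none

From (3): Wen ∉ Hiring.
(2) contrapositive: Wen ∉ Ops.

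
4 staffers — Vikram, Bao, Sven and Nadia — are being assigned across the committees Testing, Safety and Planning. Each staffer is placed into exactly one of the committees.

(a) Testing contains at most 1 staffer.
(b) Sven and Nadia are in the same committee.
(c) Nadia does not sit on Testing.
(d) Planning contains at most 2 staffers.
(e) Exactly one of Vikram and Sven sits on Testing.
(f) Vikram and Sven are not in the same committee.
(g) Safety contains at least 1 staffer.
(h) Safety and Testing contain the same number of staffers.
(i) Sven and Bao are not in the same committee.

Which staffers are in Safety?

Safety = {Bao}

From (c): Nadia ∉ Testing.
(b): Sven matches Nadia: Sven ∉ Testing.
(e) (exactly one): Vikram ∈ Testing.
(a): Testing already has 1, so the rest are out.
Suppose Bao ∉ Safety: no assignment then satisfies all the clues, so Bao ∈ Safety.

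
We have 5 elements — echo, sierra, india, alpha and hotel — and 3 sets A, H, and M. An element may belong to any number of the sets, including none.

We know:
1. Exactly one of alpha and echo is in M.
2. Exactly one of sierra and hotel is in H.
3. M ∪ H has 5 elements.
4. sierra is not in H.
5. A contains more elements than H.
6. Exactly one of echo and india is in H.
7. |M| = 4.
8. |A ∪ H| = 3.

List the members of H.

From (4): sierra ∉ H.
(2) (exactly one): hotel ∈ H.
Suppose echo ∉ H: no assignment then satisfies all the clues, so echo ∈ H.

H = {echo, hotel}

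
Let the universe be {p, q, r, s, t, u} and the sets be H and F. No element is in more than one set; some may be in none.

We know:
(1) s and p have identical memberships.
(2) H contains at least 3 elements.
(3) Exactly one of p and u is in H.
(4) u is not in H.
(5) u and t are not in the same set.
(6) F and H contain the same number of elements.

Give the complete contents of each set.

H = {p, s, t}; F = {q, r, u}

From (4): u ∉ H.
(3) (exactly one): p ∈ H.
(1): s matches p: s ∈ H.
Suppose q ∈ H: no assignment then satisfies all the clues, so q ∉ H.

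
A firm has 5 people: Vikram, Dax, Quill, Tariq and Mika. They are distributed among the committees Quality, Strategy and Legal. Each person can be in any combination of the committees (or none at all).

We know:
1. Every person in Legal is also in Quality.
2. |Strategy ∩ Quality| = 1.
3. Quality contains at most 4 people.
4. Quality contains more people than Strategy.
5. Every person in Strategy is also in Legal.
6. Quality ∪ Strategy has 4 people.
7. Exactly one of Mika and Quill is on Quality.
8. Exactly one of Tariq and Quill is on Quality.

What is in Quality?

Quality = {Dax, Mika, Tariq, Vikram}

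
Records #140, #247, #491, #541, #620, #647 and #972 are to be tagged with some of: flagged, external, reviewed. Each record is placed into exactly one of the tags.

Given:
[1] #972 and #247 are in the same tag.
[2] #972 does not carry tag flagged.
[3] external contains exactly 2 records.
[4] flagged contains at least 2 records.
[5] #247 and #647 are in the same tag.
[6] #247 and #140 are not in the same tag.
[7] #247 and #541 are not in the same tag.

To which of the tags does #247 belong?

#247: reviewed

From (2): #972 ∉ flagged.
(1): #247 matches #972: #247 ∉ flagged.
(5): #647 matches #247: #647 ∉ flagged.
Suppose #247 ∈ external: no assignment then satisfies all the clues, so #247 ∉ external.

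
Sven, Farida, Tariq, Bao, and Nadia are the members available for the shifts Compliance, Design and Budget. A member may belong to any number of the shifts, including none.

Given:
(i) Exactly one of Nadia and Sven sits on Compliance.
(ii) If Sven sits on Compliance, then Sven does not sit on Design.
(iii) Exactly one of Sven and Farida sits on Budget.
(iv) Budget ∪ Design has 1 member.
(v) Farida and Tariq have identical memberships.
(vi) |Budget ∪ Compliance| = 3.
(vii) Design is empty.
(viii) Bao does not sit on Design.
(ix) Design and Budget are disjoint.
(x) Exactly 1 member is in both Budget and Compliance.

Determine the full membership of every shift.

Compliance = {Farida, Sven, Tariq}; Design = {}; Budget = {Sven}

From (viii): Bao ∉ Design.
(vii): Design already has 0, so the rest are out.
Suppose Sven ∉ Compliance: no assignment then satisfies all the clues, so Sven ∈ Compliance.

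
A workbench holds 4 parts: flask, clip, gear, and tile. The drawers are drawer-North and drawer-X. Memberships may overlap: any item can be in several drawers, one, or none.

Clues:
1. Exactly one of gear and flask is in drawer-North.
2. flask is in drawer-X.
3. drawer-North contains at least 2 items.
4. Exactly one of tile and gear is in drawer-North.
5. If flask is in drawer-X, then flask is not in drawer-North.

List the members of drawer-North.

drawer-North = {clip, gear}

From (2): flask ∈ drawer-X.
(5): flask ∉ drawer-North.
(1) (exactly one): gear ∈ drawer-North.
(4) (exactly one): tile ∉ drawer-North.
(3): only 2 candidates remain for drawer-North, so all are in.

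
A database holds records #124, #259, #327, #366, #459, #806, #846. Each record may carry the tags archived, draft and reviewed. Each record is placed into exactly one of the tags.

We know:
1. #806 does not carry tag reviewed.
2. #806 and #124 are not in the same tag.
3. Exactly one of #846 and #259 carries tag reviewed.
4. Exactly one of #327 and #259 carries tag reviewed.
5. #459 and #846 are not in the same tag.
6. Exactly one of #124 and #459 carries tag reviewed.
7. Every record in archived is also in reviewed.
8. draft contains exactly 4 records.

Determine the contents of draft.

draft = {#259, #366, #459, #806}

From (1): #806 ∉ reviewed.
(7) contrapositive: #806 ∉ archived.
Only one tag left: #806 ∈ draft.
(2): #124 ∉ draft.
Suppose #259 ∉ draft: no assignment then satisfies all the clues, so #259 ∈ draft.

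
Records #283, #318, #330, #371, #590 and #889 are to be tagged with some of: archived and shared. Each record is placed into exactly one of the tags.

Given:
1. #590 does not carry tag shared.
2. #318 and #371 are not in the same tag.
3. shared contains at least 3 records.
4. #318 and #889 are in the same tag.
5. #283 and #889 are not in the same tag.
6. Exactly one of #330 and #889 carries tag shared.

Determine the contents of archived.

archived = {#318, #590, #889}

From (1): #590 ∉ shared.
Only one tag left: #590 ∈ archived.
Suppose #283 ∈ archived: no assignment then satisfies all the clues, so #283 ∉ archived.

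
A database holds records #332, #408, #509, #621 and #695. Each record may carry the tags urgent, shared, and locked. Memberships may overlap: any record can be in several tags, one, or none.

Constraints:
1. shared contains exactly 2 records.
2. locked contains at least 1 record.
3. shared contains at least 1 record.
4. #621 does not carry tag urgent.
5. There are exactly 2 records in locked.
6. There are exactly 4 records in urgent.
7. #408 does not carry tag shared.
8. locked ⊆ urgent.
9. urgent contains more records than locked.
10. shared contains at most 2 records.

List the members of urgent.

urgent = {#332, #408, #509, #695}

From (4): #621 ∉ urgent.
From (7): #408 ∉ shared.
(6): only 4 candidates remain for urgent, so all are in.
(8) contrapositive: #621 ∉ locked.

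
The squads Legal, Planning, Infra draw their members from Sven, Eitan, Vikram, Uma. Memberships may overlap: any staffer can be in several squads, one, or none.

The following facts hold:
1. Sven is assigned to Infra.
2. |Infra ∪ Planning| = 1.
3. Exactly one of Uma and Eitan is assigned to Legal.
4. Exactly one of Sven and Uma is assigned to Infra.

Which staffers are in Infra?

Infra = {Sven}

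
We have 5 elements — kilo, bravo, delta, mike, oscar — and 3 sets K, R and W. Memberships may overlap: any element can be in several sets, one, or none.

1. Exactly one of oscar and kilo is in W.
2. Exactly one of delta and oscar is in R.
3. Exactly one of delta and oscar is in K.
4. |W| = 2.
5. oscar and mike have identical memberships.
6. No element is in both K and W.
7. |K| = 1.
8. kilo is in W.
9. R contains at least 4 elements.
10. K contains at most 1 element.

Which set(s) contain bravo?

bravo: R, W

From (8): kilo ∈ W.
(1) (exactly one): oscar ∉ W.
(5): mike matches oscar: mike ∉ W.
(6) (disjoint): kilo ∉ K.
Suppose bravo ∈ K: no assignment then satisfies all the clues, so bravo ∉ K.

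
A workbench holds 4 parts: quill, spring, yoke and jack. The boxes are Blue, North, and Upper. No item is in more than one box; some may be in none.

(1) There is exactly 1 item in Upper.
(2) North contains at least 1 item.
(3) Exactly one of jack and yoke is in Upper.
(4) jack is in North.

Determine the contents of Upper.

Upper = {yoke}

From (4): jack ∈ North.
(3) (exactly one): yoke ∈ Upper.
(1): Upper already has 1, so the rest are out.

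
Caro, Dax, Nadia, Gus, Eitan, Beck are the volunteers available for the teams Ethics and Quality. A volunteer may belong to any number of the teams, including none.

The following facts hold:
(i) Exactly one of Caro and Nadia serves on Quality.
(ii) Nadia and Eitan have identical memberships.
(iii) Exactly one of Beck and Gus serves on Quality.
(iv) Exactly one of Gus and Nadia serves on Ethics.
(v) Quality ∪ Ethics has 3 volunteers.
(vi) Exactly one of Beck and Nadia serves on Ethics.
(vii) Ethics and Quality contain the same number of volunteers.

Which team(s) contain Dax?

Dax: none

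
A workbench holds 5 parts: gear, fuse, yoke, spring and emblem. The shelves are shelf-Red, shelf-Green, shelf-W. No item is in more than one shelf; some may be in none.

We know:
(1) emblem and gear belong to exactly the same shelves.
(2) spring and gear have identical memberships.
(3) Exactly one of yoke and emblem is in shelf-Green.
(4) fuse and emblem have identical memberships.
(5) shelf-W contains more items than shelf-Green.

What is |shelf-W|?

4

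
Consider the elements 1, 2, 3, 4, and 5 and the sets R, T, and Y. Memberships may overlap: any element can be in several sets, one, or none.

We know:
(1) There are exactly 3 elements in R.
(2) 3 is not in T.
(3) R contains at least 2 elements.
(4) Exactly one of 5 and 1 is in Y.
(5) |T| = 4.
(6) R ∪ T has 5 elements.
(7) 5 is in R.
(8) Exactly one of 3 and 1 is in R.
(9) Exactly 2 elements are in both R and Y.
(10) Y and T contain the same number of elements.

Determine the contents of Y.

Y = {1, 2, 3, 4}

From (2): 3 ∉ T.
From (7): 5 ∈ R.
(5): only 4 candidates remain for T, so all are in.
Suppose 1 ∉ Y: no assignment then satisfies all the clues, so 1 ∈ Y.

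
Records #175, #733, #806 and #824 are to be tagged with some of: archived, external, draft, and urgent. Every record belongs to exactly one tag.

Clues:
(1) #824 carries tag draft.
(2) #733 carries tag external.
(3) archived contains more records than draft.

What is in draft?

draft = {#824}

From (1): #824 ∈ draft.
From (2): #733 ∈ external.
Suppose #175 ∈ draft: no assignment then satisfies all the clues, so #175 ∉ draft.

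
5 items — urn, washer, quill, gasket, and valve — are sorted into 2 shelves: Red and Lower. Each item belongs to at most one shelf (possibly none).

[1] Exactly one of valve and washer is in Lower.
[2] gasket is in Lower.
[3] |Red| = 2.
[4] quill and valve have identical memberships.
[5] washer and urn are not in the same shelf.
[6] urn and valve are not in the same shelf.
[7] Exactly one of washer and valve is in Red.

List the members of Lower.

Lower = {gasket, washer}

From (2): gasket ∈ Lower.
Suppose urn ∈ Lower: no assignment then satisfies all the clues, so urn ∉ Lower.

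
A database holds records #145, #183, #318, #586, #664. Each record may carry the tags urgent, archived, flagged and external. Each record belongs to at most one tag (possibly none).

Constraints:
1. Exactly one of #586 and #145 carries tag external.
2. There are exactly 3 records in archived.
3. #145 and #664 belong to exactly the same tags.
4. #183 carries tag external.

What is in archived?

archived = {#145, #318, #664}

From (4): #183 ∈ external.
Suppose #145 ∉ archived: no assignment then satisfies all the clues, so #145 ∈ archived.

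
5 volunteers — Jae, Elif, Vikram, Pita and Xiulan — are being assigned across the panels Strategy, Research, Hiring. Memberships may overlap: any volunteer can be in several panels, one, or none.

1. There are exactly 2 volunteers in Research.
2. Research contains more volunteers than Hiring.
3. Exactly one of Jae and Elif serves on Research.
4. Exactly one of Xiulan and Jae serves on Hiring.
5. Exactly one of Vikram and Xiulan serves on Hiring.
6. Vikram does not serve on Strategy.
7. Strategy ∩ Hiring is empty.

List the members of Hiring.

Hiring = {Xiulan}

From (6): Vikram ∉ Strategy.
Suppose Jae ∈ Hiring: no assignment then satisfies all the clues, so Jae ∉ Hiring.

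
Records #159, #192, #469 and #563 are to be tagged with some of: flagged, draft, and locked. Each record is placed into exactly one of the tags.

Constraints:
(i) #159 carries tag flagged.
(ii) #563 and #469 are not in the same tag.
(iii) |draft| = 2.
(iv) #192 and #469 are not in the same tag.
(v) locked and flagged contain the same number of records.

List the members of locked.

locked = {#469}

From (i): #159 ∈ flagged.
Suppose #192 ∈ locked: no assignment then satisfies all the clues, so #192 ∉ locked.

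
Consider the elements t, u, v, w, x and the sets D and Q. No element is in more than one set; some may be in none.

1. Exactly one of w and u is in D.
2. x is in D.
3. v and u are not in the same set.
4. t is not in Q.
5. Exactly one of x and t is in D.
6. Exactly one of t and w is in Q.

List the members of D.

D = {u, x}

From (2): x ∈ D.
From (4): t ∉ Q.
(5) (exactly one): t ∉ D.
(6) (exactly one): w ∈ Q.
(1) (exactly one): u ∈ D.
(3): v ∉ D.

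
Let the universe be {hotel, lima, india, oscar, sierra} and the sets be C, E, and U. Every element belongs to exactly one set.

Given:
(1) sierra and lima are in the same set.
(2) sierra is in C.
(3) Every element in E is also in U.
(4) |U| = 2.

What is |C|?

3

From (2): sierra ∈ C.
(1): lima matches sierra: lima ∈ C.
Suppose hotel ∈ E: no assignment then satisfies all the clues, so hotel ∉ E.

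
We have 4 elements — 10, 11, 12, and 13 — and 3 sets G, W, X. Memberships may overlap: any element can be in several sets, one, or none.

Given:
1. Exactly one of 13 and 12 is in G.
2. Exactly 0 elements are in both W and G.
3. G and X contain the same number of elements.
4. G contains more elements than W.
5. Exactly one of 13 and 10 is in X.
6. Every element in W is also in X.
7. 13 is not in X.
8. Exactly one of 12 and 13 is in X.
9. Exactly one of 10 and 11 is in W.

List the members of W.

W = {10}

From (7): 13 ∉ X.
(5) (exactly one): 10 ∈ X.
(6) contrapositive: 13 ∉ W.
(8) (exactly one): 12 ∈ X.
Suppose 10 ∉ W: no assignment then satisfies all the clues, so 10 ∈ W.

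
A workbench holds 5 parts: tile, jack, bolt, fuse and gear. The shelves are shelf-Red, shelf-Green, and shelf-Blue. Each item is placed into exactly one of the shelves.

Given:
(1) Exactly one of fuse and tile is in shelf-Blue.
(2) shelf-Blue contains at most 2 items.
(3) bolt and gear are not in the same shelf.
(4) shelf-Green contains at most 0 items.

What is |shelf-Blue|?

2

(4): shelf-Green already has 0, so the rest are out.
Suppose jack ∉ shelf-Red: no assignment then satisfies all the clues, so jack ∈ shelf-Red.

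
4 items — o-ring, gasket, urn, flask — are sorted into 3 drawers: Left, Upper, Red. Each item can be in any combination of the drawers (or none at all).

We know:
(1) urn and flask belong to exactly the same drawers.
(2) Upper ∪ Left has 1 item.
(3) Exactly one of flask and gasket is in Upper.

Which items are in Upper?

Upper = {gasket}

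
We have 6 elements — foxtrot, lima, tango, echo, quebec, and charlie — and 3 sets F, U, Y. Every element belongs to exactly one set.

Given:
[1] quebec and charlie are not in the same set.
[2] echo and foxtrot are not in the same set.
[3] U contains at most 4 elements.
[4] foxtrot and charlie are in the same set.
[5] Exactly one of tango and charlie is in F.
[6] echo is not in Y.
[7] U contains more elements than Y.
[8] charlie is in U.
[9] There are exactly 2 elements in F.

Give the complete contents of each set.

From (6): echo ∉ Y.
From (8): charlie ∈ U.
(1): quebec ∉ U.
(4): foxtrot matches charlie: foxtrot ∉ F.
(4): foxtrot matches charlie: foxtrot ∈ U.
(5) (exactly one): tango ∈ F.
(2): echo ∉ U.
Only one set left: echo ∈ F.
(9): F already has 2, so the rest are out.
Only one set left: quebec ∈ Y.
Suppose lima ∉ U: no assignment then satisfies all the clues, so lima ∈ U.

F = {echo, tango}; U = {charlie, foxtrot, lima}; Y = {quebec}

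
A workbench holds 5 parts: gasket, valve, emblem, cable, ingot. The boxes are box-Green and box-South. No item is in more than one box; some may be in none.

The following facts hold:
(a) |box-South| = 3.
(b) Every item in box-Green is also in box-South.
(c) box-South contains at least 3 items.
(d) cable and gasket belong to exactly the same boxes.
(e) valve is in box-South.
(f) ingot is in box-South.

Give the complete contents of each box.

box-Green = {}; box-South = {emblem, ingot, valve}

From (e): valve ∈ box-South.
From (f): ingot ∈ box-South.
Suppose gasket ∈ box-Green: no assignment then satisfies all the clues, so gasket ∉ box-Green.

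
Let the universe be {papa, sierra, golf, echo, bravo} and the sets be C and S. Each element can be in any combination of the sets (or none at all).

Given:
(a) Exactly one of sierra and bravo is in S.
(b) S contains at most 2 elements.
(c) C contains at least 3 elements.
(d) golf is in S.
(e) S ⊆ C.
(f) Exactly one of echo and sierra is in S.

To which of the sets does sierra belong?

sierra: C, S

From (d): golf ∈ S.
(e) with golf ∈ S: golf ∈ C.
Suppose sierra ∉ C: no assignment then satisfies all the clues, so sierra ∈ C.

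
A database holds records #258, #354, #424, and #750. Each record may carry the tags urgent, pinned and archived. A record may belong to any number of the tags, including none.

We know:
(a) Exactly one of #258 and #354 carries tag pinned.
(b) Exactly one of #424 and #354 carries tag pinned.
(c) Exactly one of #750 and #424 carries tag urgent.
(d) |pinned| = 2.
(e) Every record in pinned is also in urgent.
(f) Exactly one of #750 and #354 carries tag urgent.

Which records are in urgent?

urgent = {#258, #354, #424}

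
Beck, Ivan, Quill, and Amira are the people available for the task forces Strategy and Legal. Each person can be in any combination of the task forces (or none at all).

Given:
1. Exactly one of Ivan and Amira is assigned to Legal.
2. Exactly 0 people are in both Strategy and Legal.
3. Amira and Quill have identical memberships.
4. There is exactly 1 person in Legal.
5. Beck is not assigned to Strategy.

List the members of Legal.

Legal = {Ivan}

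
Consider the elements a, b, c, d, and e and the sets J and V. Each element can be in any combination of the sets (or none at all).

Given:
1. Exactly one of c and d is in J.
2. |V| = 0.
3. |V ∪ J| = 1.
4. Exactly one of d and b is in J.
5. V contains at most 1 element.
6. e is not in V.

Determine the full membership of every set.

J = {d}; V = {}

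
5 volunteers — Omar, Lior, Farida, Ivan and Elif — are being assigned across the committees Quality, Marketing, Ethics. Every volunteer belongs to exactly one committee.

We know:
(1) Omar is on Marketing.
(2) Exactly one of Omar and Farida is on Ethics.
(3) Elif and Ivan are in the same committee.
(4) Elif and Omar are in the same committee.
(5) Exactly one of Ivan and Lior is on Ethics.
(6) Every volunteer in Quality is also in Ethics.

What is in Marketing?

Marketing = {Elif, Ivan, Omar}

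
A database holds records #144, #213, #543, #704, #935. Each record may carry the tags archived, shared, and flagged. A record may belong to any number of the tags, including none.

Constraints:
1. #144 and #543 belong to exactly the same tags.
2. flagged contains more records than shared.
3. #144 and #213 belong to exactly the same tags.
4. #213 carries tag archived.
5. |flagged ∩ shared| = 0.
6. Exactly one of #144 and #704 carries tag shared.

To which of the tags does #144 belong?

#144: archived, flagged

From (4): #213 ∈ archived.
(3): #144 matches #213: #144 ∈ archived.
(1): #543 matches #144: #543 ∈ archived.
Suppose #144 ∈ shared: no assignment then satisfies all the clues, so #144 ∉ shared.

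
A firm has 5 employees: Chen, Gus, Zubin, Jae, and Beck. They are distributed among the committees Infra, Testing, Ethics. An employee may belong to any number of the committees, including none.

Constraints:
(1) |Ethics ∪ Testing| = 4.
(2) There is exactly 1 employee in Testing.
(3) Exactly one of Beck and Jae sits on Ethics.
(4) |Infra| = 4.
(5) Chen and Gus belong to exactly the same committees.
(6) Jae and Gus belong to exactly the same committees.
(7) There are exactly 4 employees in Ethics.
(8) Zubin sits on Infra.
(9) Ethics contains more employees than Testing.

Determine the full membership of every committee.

Infra = {Chen, Gus, Jae, Zubin}; Testing = {Zubin}; Ethics = {Chen, Gus, Jae, Zubin}

From (8): Zubin ∈ Infra.
Suppose Chen ∉ Infra: no assignment then satisfies all the clues, so Chen ∈ Infra.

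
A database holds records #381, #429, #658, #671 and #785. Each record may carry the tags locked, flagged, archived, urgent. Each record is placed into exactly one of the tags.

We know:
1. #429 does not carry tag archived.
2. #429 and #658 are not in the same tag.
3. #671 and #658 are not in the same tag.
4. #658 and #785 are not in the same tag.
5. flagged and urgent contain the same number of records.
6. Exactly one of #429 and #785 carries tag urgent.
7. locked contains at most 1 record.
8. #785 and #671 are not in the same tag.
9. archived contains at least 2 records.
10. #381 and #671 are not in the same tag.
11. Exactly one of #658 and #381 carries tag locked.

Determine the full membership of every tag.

locked = {#658}; flagged = {#671}; archived = {#381, #785}; urgent = {#429}

From (1): #429 ∉ archived.
Suppose #381 ∈ locked: no assignment then satisfies all the clues, so #381 ∉ locked.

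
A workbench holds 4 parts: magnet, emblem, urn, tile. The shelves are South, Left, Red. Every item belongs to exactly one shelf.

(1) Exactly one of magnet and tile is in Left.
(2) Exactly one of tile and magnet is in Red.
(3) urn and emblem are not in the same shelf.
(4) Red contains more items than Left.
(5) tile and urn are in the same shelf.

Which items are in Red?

Red = {tile, urn}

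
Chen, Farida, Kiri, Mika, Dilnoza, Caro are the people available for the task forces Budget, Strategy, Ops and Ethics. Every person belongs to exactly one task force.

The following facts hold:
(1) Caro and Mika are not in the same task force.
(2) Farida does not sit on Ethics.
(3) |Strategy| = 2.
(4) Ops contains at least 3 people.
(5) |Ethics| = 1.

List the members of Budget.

Budget = {}

From (2): Farida ∉ Ethics.
Suppose Chen ∈ Budget: no assignment then satisfies all the clues, so Chen ∉ Budget.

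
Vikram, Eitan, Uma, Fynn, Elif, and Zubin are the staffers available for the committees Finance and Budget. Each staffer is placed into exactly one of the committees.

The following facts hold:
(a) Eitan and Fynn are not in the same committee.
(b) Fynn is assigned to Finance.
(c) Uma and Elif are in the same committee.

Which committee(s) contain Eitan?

Eitan: Budget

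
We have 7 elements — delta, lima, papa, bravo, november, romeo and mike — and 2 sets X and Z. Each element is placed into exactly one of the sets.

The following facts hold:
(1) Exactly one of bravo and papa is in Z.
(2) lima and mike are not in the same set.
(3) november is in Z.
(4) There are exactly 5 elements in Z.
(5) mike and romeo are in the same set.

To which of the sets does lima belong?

lima: X

From (3): november ∈ Z.
Suppose lima ∉ X: no assignment then satisfies all the clues, so lima ∈ X.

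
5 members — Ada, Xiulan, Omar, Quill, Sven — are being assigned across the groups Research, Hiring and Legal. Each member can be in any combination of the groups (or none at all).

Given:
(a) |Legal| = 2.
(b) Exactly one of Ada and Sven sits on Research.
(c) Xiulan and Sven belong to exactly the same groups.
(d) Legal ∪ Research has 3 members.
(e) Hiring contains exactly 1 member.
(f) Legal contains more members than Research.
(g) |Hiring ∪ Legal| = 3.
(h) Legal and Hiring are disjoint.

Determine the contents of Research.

Research = {Ada}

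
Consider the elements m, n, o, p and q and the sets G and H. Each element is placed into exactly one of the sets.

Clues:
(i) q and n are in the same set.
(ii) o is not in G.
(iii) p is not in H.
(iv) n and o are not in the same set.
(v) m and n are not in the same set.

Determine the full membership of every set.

From (ii): o ∉ G.
From (iii): p ∉ H.
Only one set left: o ∈ H.
Only one set left: p ∈ G.
(iv): n ∉ H.
Only one set left: n ∈ G.
(i): q matches n: q ∈ G.
(v): m ∉ G.
Only one set left: m ∈ H.

G = {n, p, q}; H = {m, o}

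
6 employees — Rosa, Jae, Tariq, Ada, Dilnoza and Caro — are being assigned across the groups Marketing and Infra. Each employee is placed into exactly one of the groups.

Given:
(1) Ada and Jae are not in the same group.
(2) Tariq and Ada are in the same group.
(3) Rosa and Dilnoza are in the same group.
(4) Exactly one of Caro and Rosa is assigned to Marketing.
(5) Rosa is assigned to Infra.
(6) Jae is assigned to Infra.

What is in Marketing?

Marketing = {Ada, Caro, Tariq}

From (5): Rosa ∈ Infra.
From (6): Jae ∈ Infra.
(1): Ada ∉ Infra.
(2): Tariq matches Ada: Tariq ∉ Infra.
(3): Dilnoza matches Rosa: Dilnoza ∉ Marketing.
(3): Dilnoza matches Rosa: Dilnoza ∈ Infra.
(4) (exactly one): Caro ∈ Marketing.
Only one group left: Tariq ∈ Marketing.
Only one group left: Ada ∈ Marketing.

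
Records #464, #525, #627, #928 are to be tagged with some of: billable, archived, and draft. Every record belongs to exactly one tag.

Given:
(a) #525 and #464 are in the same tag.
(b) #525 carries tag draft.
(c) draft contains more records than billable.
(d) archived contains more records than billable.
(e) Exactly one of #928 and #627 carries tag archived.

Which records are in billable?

From (b): #525 ∈ draft.
(a): #464 matches #525: #464 ∉ billable.
(a): #464 matches #525: #464 ∉ archived.
(a): #464 matches #525: #464 ∈ draft.
Suppose #627 ∈ billable: no assignment then satisfies all the clues, so #627 ∉ billable.

billable = {}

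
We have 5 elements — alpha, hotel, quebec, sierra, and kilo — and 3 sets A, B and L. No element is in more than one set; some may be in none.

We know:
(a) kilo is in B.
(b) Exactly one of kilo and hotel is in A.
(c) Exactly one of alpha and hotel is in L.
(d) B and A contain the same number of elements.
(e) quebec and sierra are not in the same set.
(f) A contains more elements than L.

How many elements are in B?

2

From (a): kilo ∈ B.
(b) (exactly one): hotel ∈ A.
(c) (exactly one): alpha ∈ L.
Suppose quebec ∈ L: no assignment then satisfies all the clues, so quebec ∉ L.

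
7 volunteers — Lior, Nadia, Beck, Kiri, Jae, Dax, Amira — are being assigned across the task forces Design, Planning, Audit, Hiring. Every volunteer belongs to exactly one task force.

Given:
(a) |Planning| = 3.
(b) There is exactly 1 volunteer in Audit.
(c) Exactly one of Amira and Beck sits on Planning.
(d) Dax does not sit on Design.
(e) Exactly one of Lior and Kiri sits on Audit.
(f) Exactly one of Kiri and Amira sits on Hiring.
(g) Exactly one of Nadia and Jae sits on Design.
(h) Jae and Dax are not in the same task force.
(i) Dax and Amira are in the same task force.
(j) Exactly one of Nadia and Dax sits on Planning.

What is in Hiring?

Hiring = {Amira, Dax}

From (d): Dax ∉ Design.
(i): Amira matches Dax: Amira ∉ Design.
Suppose Lior ∈ Hiring: no assignment then satisfies all the clues, so Lior ∉ Hiring.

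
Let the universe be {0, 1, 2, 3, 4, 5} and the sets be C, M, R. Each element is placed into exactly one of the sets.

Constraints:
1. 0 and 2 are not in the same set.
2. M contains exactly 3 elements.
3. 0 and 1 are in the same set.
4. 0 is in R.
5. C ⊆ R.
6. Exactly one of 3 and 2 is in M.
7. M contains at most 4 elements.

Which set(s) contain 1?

1: R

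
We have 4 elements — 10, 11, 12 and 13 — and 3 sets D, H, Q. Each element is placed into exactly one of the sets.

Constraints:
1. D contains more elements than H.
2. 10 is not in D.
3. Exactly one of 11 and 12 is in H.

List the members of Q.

Q = {10}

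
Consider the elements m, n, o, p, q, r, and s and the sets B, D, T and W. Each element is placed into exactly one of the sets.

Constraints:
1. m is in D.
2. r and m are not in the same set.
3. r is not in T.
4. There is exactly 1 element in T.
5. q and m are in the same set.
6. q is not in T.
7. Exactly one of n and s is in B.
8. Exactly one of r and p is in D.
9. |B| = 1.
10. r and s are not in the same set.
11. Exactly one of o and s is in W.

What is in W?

From (1): m ∈ D.
From (3): r ∉ T.
From (6): q ∉ T.
(2): r ∉ D.
(5): q matches m: q ∉ B.
(5): q matches m: q ∈ D.
(8) (exactly one): p ∈ D.
Suppose n ∈ W: no assignment then satisfies all the clues, so n ∉ W.

W = {o, r}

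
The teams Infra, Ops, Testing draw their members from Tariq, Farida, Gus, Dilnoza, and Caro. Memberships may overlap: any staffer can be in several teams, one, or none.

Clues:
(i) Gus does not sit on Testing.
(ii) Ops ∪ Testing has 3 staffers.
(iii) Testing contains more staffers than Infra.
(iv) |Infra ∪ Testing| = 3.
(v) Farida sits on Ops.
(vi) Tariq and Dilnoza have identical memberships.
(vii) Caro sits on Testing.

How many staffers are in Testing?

2

From (i): Gus ∉ Testing.
From (v): Farida ∈ Ops.
From (vii): Caro ∈ Testing.
Suppose Tariq ∈ Infra: no assignment then satisfies all the clues, so Tariq ∉ Infra.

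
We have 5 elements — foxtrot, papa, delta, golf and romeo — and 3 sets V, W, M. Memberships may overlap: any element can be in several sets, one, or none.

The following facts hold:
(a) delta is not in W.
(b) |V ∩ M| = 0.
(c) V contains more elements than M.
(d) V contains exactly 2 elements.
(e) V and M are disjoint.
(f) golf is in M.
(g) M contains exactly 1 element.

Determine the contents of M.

M = {golf}

From (a): delta ∉ W.
From (f): golf ∈ M.
(e) (disjoint): golf ∉ V.
(g): M already has 1, so the rest are out.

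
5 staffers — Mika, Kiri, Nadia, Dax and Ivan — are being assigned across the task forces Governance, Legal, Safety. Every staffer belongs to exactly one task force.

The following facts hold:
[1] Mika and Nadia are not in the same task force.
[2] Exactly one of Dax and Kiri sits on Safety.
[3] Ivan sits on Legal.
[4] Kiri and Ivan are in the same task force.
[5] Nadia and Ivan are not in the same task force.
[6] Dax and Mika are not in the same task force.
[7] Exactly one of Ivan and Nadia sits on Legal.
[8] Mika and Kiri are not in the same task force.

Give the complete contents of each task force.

Governance = {Mika}; Legal = {Ivan, Kiri}; Safety = {Dax, Nadia}

From (3): Ivan ∈ Legal.
(4): Kiri matches Ivan: Kiri ∉ Governance.
(4): Kiri matches Ivan: Kiri ∈ Legal.
(5): Nadia ∉ Legal.
(8): Mika ∉ Legal.
(2) (exactly one): Dax ∈ Safety.
(6): Mika ∉ Safety.
Only one task force left: Mika ∈ Governance.
(1): Nadia ∉ Governance.
Only one task force left: Nadia ∈ Safety.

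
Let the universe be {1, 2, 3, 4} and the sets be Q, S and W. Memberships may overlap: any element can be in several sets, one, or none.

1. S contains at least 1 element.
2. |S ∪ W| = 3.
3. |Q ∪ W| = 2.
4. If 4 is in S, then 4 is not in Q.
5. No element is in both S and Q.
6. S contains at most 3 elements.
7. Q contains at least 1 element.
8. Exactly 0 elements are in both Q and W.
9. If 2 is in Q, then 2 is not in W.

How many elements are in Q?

1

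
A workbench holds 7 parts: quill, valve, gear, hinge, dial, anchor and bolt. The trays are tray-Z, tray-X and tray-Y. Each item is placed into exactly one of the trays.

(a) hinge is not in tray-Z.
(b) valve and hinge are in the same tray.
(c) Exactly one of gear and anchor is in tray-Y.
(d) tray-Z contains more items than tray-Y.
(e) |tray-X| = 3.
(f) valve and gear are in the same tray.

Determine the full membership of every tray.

tray-Z = {bolt, dial, quill}; tray-X = {gear, hinge, valve}; tray-Y = {anchor}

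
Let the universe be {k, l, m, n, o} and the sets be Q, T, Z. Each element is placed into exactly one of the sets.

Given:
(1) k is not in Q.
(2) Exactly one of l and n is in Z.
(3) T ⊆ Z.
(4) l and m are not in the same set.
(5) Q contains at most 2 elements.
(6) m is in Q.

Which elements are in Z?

Z = {k, l, o}

From (1): k ∉ Q.
From (6): m ∈ Q.
(4): l ∉ Q.
Suppose k ∉ Z: no assignment then satisfies all the clues, so k ∈ Z.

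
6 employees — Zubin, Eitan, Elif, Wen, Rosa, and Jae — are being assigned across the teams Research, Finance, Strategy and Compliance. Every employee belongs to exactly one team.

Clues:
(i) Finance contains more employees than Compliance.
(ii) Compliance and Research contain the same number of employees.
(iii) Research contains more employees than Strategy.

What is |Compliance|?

1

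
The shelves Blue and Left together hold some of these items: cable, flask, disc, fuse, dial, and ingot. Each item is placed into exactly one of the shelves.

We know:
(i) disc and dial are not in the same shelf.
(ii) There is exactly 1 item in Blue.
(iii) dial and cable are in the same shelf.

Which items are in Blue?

Blue = {disc}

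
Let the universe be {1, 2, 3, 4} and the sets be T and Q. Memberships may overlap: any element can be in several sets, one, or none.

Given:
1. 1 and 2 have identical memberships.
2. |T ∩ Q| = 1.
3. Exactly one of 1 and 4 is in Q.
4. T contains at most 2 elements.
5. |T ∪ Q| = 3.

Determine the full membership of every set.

T = {3}; Q = {1, 2, 3}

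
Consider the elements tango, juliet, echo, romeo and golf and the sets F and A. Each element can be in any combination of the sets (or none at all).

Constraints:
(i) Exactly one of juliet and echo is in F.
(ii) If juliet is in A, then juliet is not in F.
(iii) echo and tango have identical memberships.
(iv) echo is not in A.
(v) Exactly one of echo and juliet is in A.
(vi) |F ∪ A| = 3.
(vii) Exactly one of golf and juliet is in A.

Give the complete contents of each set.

F = {echo, tango}; A = {juliet}

From (iv): echo ∉ A.
(iii): tango matches echo: tango ∉ A.
(v) (exactly one): juliet ∈ A.
(vii) (exactly one): golf ∉ A.
(ii): juliet ∉ F.
(i) (exactly one): echo ∈ F.
(iii): tango matches echo: tango ∈ F.
Suppose romeo ∈ F: no assignment then satisfies all the clues, so romeo ∉ F.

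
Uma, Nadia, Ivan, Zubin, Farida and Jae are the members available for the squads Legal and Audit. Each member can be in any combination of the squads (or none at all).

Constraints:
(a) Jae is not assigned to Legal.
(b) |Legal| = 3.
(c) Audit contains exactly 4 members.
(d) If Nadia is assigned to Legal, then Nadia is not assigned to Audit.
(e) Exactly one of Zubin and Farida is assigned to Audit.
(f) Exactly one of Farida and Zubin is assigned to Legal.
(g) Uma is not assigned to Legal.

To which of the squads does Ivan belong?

Ivan: Audit, Legal

From (a): Jae ∉ Legal.
From (g): Uma ∉ Legal.
Suppose Ivan ∉ Legal: no assignment then satisfies all the clues, so Ivan ∈ Legal.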